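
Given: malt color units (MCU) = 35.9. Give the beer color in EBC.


SRM = 1.4922·MCU^0.6859;  EBC = SRM·1.97
SRM = 1.4922·35.9^0.6859 = 17.3967
EBC = 17.3967·1.97

34.2715 EBC


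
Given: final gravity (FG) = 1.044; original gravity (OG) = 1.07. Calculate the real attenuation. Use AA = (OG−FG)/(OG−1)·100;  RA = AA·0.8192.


AA = (1.07 − 1.044)/(1.07 − 1)·100 = 37.1429
RA = 37.1429·0.8192

30.4274 %


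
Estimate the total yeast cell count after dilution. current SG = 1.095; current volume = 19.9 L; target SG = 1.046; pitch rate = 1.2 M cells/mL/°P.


V_w = V·((SG_c−1)/(SG_t−1)−1);  °P = 259 − 259/SG_t;  cells = rate·(V+V_w)·°P
V_w = 19.9·((1.095−1)/(1.046−1)−1) = 21.1978
V_final = 19.9 + 21.1978 = 41.0978
°P = 259 − 259/1.046 = 11.3901
cells = 1.2·41.0978·11.3901

561.7279 billion cells


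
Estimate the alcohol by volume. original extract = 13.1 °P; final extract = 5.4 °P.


SG = 259/(259 − P);  ABV = (OG − FG)·131.25
OG = 259/(259 − 13.1) = 1.0533
FG = 259/(259 − 5.4) = 1.0213
ABV = (1.0533 − 1.0213)·131.25

4.1974 % ABV


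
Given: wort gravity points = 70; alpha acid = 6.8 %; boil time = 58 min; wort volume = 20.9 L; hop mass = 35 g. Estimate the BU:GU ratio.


U = 1.65·0.000125^(GP/1000)·(1−e^(−0.04t))/4.15;  IBU = (α/100)·m·U·1000/V;  BU:GU = IBU/GP
U = 1.65·0.000125^(70/1000)·(1−e^(−0.04·58))/4.15 = 0.1911
IBU = (6.8/100)·35·0.1911·1000/20.9 = 21.7633
BU:GU = 21.7633/70

0.3109


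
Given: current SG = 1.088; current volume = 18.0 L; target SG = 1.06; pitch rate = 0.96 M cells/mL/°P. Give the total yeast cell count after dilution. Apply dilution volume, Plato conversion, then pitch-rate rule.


V_w = V·((SG_c−1)/(SG_t−1)−1);  °P = 259 − 259/SG_t;  cells = rate·(V+V_w)·°P
V_w = 18.0·((1.088−1)/(1.06−1)−1) = 8.4000
V_final = 18.0 + 8.4000 = 26.4000
°P = 259 − 259/1.06 = 14.6604
cells = 0.96·26.4000·14.6604

371.5526 billion cells


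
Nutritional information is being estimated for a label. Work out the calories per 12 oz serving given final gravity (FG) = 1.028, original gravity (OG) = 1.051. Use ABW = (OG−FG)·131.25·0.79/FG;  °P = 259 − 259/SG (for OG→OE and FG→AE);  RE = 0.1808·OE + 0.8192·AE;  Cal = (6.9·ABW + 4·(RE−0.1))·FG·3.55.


ABW = (1.051 − 1.028)·131.25·0.79/1.028 = 2.3199
OE = 259 − 259/1.051 = 12.5680 °P
AE = 259 − 259/1.028 = 7.0545 °P
RE = 0.1808·12.5680 + 0.8192·7.0545 = 8.0513 °P
Cal = (6.9·2.3199 + 4·(8.0513−0.1))·1.028·3.55

174.4863 kcal


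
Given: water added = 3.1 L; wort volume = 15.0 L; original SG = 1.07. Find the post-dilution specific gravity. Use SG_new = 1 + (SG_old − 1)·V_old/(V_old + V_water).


pts = (1.07 − 1)·1000·15.0/(15.0 + 3.1) = 58.0110
SG_new = 1 + 58.0110/1000

1.0580


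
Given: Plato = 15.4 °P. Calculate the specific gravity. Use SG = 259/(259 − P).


SG = 259/(259 − 15.4)

1.0632


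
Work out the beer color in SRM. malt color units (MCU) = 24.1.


SRM = 1.4922 · MCU^0.6859
SRM = 1.4922 · 24.1^0.6859

13.2359 SRM


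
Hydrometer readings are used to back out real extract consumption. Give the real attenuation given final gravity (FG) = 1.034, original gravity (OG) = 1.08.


AA = (OG−FG)/(OG−1)·100;  RA = AA·0.8192
AA = (1.08 − 1.034)/(1.08 − 1)·100 = 57.5000
RA = 57.5000·0.8192

47.1040 %


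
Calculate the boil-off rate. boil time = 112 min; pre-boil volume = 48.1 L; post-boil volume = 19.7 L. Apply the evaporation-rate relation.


rate = (V_pre − V_post) / (t_min/60)
rate = (48.1 − 19.7) / (112/60)

15.2143 L/hr


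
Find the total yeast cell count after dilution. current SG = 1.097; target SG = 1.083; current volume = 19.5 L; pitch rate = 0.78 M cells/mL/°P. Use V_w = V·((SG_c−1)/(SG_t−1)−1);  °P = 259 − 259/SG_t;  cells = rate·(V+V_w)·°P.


V_w = 19.5·((1.097−1)/(1.083−1)−1) = 3.2892
V_final = 19.5 + 3.2892 = 22.7892
°P = 259 − 259/1.083 = 19.8495
cells = 0.78·22.7892·19.8495

352.8355 billion cells


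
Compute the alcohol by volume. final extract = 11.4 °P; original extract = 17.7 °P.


SG = 259/(259 − P);  ABV = (OG − FG)·131.25
OG = 259/(259 − 17.7) = 1.0734
FG = 259/(259 − 11.4) = 1.0460
ABV = (1.0734 − 1.0460)·131.25

3.5845 % ABV


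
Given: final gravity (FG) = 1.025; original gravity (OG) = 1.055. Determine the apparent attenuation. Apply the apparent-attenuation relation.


AA = (OG − FG)/(OG − 1) · 100
AA = (1.055 − 1.025)/(1.055 − 1) · 100

54.5455 %


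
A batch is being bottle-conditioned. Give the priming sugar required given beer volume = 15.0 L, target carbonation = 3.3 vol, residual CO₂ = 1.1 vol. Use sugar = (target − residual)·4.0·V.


sugar = (3.3 − 1.1)·4.0·15.0

132.0000 g


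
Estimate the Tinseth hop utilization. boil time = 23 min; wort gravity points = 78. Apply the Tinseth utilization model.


U = 1.65·0.000125^(GP/1000) · (1 − e^(−0.04·t))/4.15
bigness = 1.65·0.000125^(78/1000) = 0.8185
boil_factor = (1 − e^(−0.04·23))/4.15 = 0.1449
U = 0.8185 · 0.1449

0.1186


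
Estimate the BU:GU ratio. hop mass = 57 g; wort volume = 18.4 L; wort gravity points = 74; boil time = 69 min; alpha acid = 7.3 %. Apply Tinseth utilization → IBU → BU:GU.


U = 1.65·0.000125^(GP/1000)·(1−e^(−0.04t))/4.15;  IBU = (α/100)·m·U·1000/V;  BU:GU = IBU/GP
U = 1.65·0.000125^(74/1000)·(1−e^(−0.04·69))/4.15 = 0.1915
IBU = (7.3/100)·57·0.1915·1000/18.4 = 43.3103
BU:GU = 43.3103/74

0.5853


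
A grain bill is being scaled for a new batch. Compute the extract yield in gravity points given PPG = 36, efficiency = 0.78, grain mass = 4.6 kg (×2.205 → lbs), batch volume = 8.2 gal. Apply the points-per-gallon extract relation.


points = lbs × PPG × eff / vol
lbs = 4.6 × 2.205 = 10.1430
points = 10.1430 × 36 × 0.78 / 8.2

34.7336 points


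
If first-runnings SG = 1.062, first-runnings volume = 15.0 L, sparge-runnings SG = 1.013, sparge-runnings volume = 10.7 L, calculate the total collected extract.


total = Σ (SG_i − 1)·1000·V_i
first = (1.062 − 1)·1000·15.0 = 930.0000
sparge = (1.013 − 1)·1000·10.7 = 139.1000
total = 930.0000 + 139.1000

1069.1000 gravity·L


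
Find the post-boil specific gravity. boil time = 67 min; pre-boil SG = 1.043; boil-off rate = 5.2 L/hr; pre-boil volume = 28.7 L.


V_post = V_pre − rate·(t/60);  SG_post = 1 + (SG_pre−1)·V_pre/V_post
V_post = 28.7 − 5.2·(67/60) = 22.8933
SG_post = 1 + (1.043 − 1)·28.7/22.8933

1.0539


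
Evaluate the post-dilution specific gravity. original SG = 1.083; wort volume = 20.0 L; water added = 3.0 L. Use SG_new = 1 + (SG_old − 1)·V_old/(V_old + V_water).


pts = (1.083 − 1)·1000·20.0/(20.0 + 3.0) = 72.1739
SG_new = 1 + 72.1739/1000

1.0722


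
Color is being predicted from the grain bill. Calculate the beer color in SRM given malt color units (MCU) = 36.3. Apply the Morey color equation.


SRM = 1.4922 · MCU^0.6859
SRM = 1.4922 · 36.3^0.6859

17.5294 SRM


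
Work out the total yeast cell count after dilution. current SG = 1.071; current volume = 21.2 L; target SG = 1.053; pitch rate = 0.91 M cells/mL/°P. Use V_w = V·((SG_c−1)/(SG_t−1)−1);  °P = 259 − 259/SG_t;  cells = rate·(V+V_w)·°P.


V_w = 21.2·((1.071−1)/(1.053−1)−1) = 7.2000
V_final = 21.2 + 7.2000 = 28.4000
°P = 259 − 259/1.053 = 13.0361
cells = 0.91·28.4000·13.0361

336.9046 billion cells


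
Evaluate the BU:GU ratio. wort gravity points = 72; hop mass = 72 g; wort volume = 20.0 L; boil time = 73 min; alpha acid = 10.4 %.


U = 1.65·0.000125^(GP/1000)·(1−e^(−0.04t))/4.15;  IBU = (α/100)·m·U·1000/V;  BU:GU = IBU/GP
U = 1.65·0.000125^(72/1000)·(1−e^(−0.04·73))/4.15 = 0.1969
IBU = (10.4/100)·72·0.1969·1000/20.0 = 73.7345
BU:GU = 73.7345/72

1.0241


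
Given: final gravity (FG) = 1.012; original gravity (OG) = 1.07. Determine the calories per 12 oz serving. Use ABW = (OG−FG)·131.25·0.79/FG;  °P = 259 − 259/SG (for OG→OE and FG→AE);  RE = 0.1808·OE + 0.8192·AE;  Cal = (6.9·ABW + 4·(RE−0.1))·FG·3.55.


ABW = (1.07 − 1.012)·131.25·0.79/1.012 = 5.9426
OE = 259 − 259/1.07 = 16.9439 °P
AE = 259 − 259/1.012 = 3.0711 °P
RE = 0.1808·16.9439 + 0.8192·3.0711 = 5.5793 °P
Cal = (6.9·5.9426 + 4·(5.5793−0.1))·1.012·3.55

226.0502 kcal


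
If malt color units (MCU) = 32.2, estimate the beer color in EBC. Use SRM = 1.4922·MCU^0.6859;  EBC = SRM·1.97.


SRM = 1.4922·32.2^0.6859 = 16.1460
EBC = 16.1460·1.97

31.8077 EBC


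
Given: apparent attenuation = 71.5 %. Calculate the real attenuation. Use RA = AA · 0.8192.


RA = 71.5 · 0.8192

58.5728 %


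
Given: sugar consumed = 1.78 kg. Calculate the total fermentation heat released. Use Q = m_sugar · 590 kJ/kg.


Q = 1.78 · 590

1050.2000 kJ


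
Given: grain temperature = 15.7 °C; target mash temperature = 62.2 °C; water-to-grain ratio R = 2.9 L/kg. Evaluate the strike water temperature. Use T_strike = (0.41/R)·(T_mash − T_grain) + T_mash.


T_strike = (0.41/2.9)·(62.2 − 15.7) + 62.2

68.7741 °C


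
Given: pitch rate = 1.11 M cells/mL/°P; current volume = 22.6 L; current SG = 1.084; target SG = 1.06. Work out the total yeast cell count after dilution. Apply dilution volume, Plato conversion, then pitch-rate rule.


V_w = V·((SG_c−1)/(SG_t−1)−1);  °P = 259 − 259/SG_t;  cells = rate·(V+V_w)·°P
V_w = 22.6·((1.084−1)/(1.06−1)−1) = 9.0400
V_final = 22.6 + 9.0400 = 31.6400
°P = 259 − 259/1.06 = 14.6604
cells = 1.11·31.6400·14.6604

514.8783 billion cells


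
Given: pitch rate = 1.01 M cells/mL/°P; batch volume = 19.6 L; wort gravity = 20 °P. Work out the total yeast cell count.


cells (billions) = rate · V_L · °P
cells = 1.01 · 19.6 · 20

395.9200 billion cells


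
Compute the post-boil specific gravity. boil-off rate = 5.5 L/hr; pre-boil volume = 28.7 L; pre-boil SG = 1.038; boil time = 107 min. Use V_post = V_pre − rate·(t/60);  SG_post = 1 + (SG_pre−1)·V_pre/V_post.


V_post = 28.7 − 5.5·(107/60) = 18.8917
SG_post = 1 + (1.038 − 1)·28.7/18.8917

1.0577


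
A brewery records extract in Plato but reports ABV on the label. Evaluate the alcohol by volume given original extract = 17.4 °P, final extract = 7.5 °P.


SG = 259/(259 − P);  ABV = (OG − FG)·131.25
OG = 259/(259 − 17.4) = 1.0720
FG = 259/(259 − 7.5) = 1.0298
ABV = (1.0720 − 1.0298)·131.25

5.5386 % ABV


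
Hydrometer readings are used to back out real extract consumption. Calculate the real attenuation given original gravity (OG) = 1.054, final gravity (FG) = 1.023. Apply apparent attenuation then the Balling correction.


AA = (OG−FG)/(OG−1)·100;  RA = AA·0.8192
AA = (1.054 − 1.023)/(1.054 − 1)·100 = 57.4074
RA = 57.4074·0.8192

47.0281 %


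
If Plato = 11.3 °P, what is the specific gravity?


SG = 259/(259 − P)
SG = 259/(259 − 11.3)

1.0456


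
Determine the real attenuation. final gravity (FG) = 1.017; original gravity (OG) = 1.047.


AA = (OG−FG)/(OG−1)·100;  RA = AA·0.8192
AA = (1.047 − 1.017)/(1.047 − 1)·100 = 63.8298
RA = 63.8298·0.8192

52.2894 %


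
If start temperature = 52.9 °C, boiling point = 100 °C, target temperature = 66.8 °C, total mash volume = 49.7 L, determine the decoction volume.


V_dec = V_total·(T_target − T_start)/(T_boil − T_start)
V_dec = 49.7·(66.8 − 52.9)/(100 − 52.9)

14.6673 L


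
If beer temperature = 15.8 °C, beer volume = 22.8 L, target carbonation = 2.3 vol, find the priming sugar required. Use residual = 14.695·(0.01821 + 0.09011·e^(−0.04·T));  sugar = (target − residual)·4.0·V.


residual = 14.695·(0.01821 + 0.09011·e^(−0.04·15.8)) = 0.9714
sugar = (2.3 − 0.9714)·4.0·22.8

121.1659 g


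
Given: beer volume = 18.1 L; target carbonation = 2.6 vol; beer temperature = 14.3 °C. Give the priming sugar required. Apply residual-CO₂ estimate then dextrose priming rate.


residual = 14.695·(0.01821 + 0.09011·e^(−0.04·T));  sugar = (target − residual)·4.0·V
residual = 14.695·(0.01821 + 0.09011·e^(−0.04·14.3)) = 1.0149
sugar = (2.6 − 1.0149)·4.0·18.1

114.7577 g


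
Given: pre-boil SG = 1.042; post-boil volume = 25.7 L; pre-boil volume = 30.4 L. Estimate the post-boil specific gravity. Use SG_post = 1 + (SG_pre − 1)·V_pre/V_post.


pts_pre = (1.042 − 1)·1000 = 42.0000
pts_post = 42.0000·30.4/25.7 = 49.6809
SG_post = 1 + 49.6809/1000

1.0497


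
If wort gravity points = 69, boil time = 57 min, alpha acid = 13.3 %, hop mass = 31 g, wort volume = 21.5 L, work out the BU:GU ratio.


U = 1.65·0.000125^(GP/1000)·(1−e^(−0.04t))/4.15;  IBU = (α/100)·m·U·1000/V;  BU:GU = IBU/GP
U = 1.65·0.000125^(69/1000)·(1−e^(−0.04·57))/4.15 = 0.1920
IBU = (13.3/100)·31·0.1920·1000/21.5 = 36.8160
BU:GU = 36.8160/69

0.5336


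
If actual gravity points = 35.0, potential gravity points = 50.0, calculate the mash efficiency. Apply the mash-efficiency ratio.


efficiency = actual / potential × 100
efficiency = 35.0 / 50.0 × 100

70.0000 %


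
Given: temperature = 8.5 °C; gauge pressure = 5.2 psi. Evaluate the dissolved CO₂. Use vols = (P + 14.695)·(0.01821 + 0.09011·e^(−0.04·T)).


vols = (5.2 + 14.695)·(0.01821 + 0.09011·e^(−0.04·8.5))

1.6383 volumes


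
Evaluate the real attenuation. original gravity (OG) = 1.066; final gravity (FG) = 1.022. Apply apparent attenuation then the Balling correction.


AA = (OG−FG)/(OG−1)·100;  RA = AA·0.8192
AA = (1.066 − 1.022)/(1.066 − 1)·100 = 66.6667
RA = 66.6667·0.8192

54.6133 %


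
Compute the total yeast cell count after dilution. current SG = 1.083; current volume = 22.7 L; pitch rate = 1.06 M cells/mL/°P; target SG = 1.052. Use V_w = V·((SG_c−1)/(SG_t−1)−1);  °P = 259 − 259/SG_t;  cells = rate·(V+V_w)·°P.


V_w = 22.7·((1.083−1)/(1.052−1)−1) = 13.5327
V_final = 22.7 + 13.5327 = 36.2327
°P = 259 − 259/1.052 = 12.8023
cells = 1.06·36.2327·12.8023

491.6928 billion cells


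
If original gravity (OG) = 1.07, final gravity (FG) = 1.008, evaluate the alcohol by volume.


ABV = (OG − FG) · 131.25
ABV = (1.07 − 1.008) · 131.25

8.1375 % ABV


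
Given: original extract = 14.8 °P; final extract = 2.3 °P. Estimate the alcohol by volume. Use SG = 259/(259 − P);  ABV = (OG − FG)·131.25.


OG = 259/(259 − 14.8) = 1.0606
FG = 259/(259 − 2.3) = 1.0090
ABV = (1.0606 − 1.0090)·131.25

6.7786 % ABV


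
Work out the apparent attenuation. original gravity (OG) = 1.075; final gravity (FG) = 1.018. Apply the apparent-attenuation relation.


AA = (OG − FG)/(OG − 1) · 100
AA = (1.075 − 1.018)/(1.075 − 1) · 100

76.0000 %


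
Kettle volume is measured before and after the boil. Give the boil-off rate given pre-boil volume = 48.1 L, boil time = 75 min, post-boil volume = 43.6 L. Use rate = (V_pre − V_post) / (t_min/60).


rate = (48.1 − 43.6) / (75/60)

3.6000 L/hr


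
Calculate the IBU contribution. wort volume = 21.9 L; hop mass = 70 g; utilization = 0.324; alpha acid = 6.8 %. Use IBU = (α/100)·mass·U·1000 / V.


IBU = (6.8/100)·70·0.324·1000 / 21.9

70.4219 IBU


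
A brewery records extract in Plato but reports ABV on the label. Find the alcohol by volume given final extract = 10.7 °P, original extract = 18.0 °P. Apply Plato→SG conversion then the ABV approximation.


SG = 259/(259 − P);  ABV = (OG − FG)·131.25
OG = 259/(259 − 18.0) = 1.0747
FG = 259/(259 − 10.7) = 1.0431
ABV = (1.0747 − 1.0431)·131.25

4.1469 % ABV


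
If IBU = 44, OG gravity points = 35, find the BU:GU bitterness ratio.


BU:GU = IBU / OG_points
BU:GU = 44 / 35

1.2571


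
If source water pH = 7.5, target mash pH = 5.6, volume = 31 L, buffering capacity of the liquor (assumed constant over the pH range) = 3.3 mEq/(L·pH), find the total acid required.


acid = buffering capacity · (pH_source − pH_target) · V
acid = 3.3 · (7.5 − 5.6) · 31

194.3700 mEq


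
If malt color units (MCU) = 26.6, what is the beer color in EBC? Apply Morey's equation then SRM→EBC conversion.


SRM = 1.4922·MCU^0.6859;  EBC = SRM·1.97
SRM = 1.4922·26.6^0.6859 = 14.1629
EBC = 14.1629·1.97

27.9010 EBC


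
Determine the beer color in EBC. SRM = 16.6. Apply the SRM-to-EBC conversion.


EBC = SRM · 1.97
EBC = 16.6 · 1.97

32.7020 EBC


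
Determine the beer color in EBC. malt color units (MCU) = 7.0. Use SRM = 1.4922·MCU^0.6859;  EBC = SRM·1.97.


SRM = 1.4922·7.0^0.6859 = 5.6687
EBC = 5.6687·1.97

11.1672 EBC


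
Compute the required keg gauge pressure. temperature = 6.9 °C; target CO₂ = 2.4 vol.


psi = vols/(0.01821 + 0.09011·e^(−0.04·T)) − 14.695
psi = 2.4/(0.01821 + 0.09011·e^(−0.04·6.9)) − 14.695

13.0229 psi


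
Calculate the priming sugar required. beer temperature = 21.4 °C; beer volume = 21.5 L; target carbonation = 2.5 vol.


residual = 14.695·(0.01821 + 0.09011·e^(−0.04·T));  sugar = (target − residual)·4.0·V
residual = 14.695·(0.01821 + 0.09011·e^(−0.04·21.4)) = 0.8302
sugar = (2.5 − 0.8302)·4.0·21.5

143.6046 g


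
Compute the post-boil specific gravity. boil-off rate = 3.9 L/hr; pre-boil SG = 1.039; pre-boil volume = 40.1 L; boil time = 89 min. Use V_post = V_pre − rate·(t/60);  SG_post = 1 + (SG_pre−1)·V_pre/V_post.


V_post = 40.1 − 3.9·(89/60) = 34.3150
SG_post = 1 + (1.039 − 1)·40.1/34.3150

1.0456


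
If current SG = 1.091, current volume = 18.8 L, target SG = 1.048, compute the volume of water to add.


V_water = V·((SG_curr − 1)/(SG_target − 1) − 1)
V_water = 18.8·((1.091 − 1)/(1.048 − 1) − 1)

16.8417 L


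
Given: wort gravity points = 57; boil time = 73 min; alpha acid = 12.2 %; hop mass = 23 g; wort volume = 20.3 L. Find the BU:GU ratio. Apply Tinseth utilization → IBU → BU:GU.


U = 1.65·0.000125^(GP/1000)·(1−e^(−0.04t))/4.15;  IBU = (α/100)·m·U·1000/V;  BU:GU = IBU/GP
U = 1.65·0.000125^(57/1000)·(1−e^(−0.04·73))/4.15 = 0.2254
IBU = (12.2/100)·23·0.2254·1000/20.3 = 31.1511
BU:GU = 31.1511/57

0.5465


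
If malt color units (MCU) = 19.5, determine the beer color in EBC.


SRM = 1.4922·MCU^0.6859;  EBC = SRM·1.97
SRM = 1.4922·19.5^0.6859 = 11.4462
EBC = 11.4462·1.97

22.5490 EBC


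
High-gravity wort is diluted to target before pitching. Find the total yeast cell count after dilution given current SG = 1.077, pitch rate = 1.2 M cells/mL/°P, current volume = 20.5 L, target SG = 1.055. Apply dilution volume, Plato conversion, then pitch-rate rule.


V_w = V·((SG_c−1)/(SG_t−1)−1);  °P = 259 − 259/SG_t;  cells = rate·(V+V_w)·°P
V_w = 20.5·((1.077−1)/(1.055−1)−1) = 8.2000
V_final = 20.5 + 8.2000 = 28.7000
°P = 259 − 259/1.055 = 13.5024
cells = 1.2·28.7000·13.5024

465.0216 billion cells


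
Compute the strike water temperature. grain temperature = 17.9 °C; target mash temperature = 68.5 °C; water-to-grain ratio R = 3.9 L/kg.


T_strike = (0.41/R)·(T_mash − T_grain) + T_mash
T_strike = (0.41/3.9)·(68.5 − 17.9) + 68.5

73.8195 °C


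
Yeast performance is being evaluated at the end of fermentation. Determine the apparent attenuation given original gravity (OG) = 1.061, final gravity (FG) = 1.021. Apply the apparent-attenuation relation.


AA = (OG − FG)/(OG − 1) · 100
AA = (1.061 − 1.021)/(1.061 − 1) · 100

65.5738 %


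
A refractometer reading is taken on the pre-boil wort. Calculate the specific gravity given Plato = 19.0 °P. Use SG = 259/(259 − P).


SG = 259/(259 − 19.0)

1.0792


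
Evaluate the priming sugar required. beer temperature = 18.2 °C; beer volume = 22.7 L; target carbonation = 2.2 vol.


residual = 14.695·(0.01821 + 0.09011·e^(−0.04·T));  sugar = (target − residual)·4.0·V
residual = 14.695·(0.01821 + 0.09011·e^(−0.04·18.2)) = 0.9070
sugar = (2.2 − 0.9070)·4.0·22.7

117.4043 g


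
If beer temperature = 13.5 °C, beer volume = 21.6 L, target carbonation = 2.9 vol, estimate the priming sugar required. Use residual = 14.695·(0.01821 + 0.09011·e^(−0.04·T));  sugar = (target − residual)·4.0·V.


residual = 14.695·(0.01821 + 0.09011·e^(−0.04·13.5)) = 1.0393
sugar = (2.9 − 1.0393)·4.0·21.6

160.7687 g


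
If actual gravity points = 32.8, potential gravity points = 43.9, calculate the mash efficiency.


efficiency = actual / potential × 100
efficiency = 32.8 / 43.9 × 100

74.7153 %


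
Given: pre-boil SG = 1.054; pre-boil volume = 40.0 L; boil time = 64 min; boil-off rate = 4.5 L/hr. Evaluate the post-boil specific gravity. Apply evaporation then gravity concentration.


V_post = V_pre − rate·(t/60);  SG_post = 1 + (SG_pre−1)·V_pre/V_post
V_post = 40.0 − 4.5·(64/60) = 35.2000
SG_post = 1 + (1.054 − 1)·40.0/35.2000

1.0614


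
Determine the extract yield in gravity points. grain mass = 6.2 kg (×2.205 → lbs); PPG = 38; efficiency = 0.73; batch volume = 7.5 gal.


points = lbs × PPG × eff / vol
lbs = 6.2 × 2.205 = 13.6710
points = 13.6710 × 38 × 0.73 / 7.5

50.5645 points


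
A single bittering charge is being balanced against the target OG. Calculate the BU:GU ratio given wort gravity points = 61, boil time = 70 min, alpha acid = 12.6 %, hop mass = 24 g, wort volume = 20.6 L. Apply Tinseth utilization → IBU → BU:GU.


U = 1.65·0.000125^(GP/1000)·(1−e^(−0.04t))/4.15;  IBU = (α/100)·m·U·1000/V;  BU:GU = IBU/GP
U = 1.65·0.000125^(61/1000)·(1−e^(−0.04·70))/4.15 = 0.2158
IBU = (12.6/100)·24·0.2158·1000/20.6 = 31.6822
BU:GU = 31.6822/61

0.5194


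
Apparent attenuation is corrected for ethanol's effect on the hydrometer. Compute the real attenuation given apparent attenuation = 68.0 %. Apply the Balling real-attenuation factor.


RA = AA · 0.8192
RA = 68.0 · 0.8192

55.7056 %


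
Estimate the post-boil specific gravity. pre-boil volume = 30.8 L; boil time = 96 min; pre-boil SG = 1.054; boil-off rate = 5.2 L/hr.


V_post = V_pre − rate·(t/60);  SG_post = 1 + (SG_pre−1)·V_pre/V_post
V_post = 30.8 − 5.2·(96/60) = 22.4800
SG_post = 1 + (1.054 − 1)·30.8/22.4800

1.0740


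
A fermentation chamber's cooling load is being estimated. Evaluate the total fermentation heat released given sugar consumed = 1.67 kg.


Q = m_sugar · 590 kJ/kg
Q = 1.67 · 590

985.3000 kJ


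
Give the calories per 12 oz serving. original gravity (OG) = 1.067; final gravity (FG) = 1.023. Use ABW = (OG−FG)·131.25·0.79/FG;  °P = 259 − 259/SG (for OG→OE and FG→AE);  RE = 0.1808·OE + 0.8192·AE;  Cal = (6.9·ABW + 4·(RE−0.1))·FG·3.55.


ABW = (1.067 − 1.023)·131.25·0.79/1.023 = 4.4597
OE = 259 − 259/1.067 = 16.2634 °P
AE = 259 − 259/1.023 = 5.8231 °P
RE = 0.1808·16.2634 + 0.8192·5.8231 = 7.7107 °P
Cal = (6.9·4.4597 + 4·(7.7107−0.1))·1.023·3.55

222.3095 kcal


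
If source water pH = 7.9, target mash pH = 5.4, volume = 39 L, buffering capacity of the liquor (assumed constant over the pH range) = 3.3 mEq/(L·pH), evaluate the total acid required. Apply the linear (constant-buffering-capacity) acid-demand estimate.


acid = buffering capacity · (pH_source − pH_target) · V
acid = 3.3 · (7.9 − 5.4) · 39

321.7500 mEq


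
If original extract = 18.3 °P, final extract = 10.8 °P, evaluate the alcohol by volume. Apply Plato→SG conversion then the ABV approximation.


SG = 259/(259 − P);  ABV = (OG − FG)·131.25
OG = 259/(259 − 18.3) = 1.0760
FG = 259/(259 − 10.8) = 1.0435
ABV = (1.0760 − 1.0435)·131.25

4.2676 % ABV


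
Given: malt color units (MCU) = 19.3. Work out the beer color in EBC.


SRM = 1.4922·MCU^0.6859;  EBC = SRM·1.97
SRM = 1.4922·19.3^0.6859 = 11.3656
EBC = 11.3656·1.97

22.3902 EBC


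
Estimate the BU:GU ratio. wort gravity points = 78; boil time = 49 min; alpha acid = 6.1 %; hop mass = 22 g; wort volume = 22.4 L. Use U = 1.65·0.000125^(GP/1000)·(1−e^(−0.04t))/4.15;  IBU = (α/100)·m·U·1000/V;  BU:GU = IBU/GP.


U = 1.65·0.000125^(78/1000)·(1−e^(−0.04·49))/4.15 = 0.1695
IBU = (6.1/100)·22·0.1695·1000/22.4 = 10.1523
BU:GU = 10.1523/78

0.1302


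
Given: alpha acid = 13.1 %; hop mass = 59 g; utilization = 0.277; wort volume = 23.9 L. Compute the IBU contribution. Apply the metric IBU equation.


IBU = (α/100)·mass·U·1000 / V
IBU = (13.1/100)·59·0.277·1000 / 23.9

89.5788 IBU


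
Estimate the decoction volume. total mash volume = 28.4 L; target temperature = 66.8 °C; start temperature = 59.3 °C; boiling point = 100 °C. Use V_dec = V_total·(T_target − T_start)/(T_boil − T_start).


V_dec = 28.4·(66.8 − 59.3)/(100 − 59.3)

5.2334 L


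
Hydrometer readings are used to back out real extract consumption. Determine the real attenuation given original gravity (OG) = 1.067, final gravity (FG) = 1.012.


AA = (OG−FG)/(OG−1)·100;  RA = AA·0.8192
AA = (1.067 − 1.012)/(1.067 − 1)·100 = 82.0896
RA = 82.0896·0.8192

67.2478 %


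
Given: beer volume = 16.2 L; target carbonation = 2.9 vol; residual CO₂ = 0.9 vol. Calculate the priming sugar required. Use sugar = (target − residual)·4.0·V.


sugar = (2.9 − 0.9)·4.0·16.2

129.6000 g


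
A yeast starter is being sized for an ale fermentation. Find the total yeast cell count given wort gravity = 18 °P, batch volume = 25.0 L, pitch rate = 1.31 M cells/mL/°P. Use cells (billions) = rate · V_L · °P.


cells = 1.31 · 25.0 · 18

589.5000 billion cells


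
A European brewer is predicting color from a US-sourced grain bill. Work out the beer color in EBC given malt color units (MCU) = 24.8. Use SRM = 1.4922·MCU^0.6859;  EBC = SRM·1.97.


SRM = 1.4922·24.8^0.6859 = 13.4984
EBC = 13.4984·1.97

26.5918 EBC


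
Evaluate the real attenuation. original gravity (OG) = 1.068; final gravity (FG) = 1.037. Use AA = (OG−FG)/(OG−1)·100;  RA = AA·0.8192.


AA = (1.068 − 1.037)/(1.068 − 1)·100 = 45.5882
RA = 45.5882·0.8192

37.3459 %


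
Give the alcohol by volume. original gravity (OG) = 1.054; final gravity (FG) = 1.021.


ABV = (OG − FG) · 131.25
ABV = (1.054 − 1.021) · 131.25

4.3313 % ABV


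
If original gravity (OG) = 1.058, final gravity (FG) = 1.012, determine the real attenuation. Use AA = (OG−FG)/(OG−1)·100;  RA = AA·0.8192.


AA = (1.058 − 1.012)/(1.058 − 1)·100 = 79.3103
RA = 79.3103·0.8192

64.9710 %


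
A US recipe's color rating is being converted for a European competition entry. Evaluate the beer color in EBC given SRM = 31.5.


EBC = SRM · 1.97
EBC = 31.5 · 1.97

62.0550 EBC


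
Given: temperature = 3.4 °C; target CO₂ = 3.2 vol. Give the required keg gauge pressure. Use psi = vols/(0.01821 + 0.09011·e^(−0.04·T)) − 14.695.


psi = 3.2/(0.01821 + 0.09011·e^(−0.04·3.4)) − 14.695

18.3417 psi


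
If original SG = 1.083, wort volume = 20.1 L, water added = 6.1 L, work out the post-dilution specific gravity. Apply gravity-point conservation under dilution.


SG_new = 1 + (SG_old − 1)·V_old/(V_old + V_water)
pts = (1.083 − 1)·1000·20.1/(20.1 + 6.1) = 63.6756
SG_new = 1 + 63.6756/1000

1.0637


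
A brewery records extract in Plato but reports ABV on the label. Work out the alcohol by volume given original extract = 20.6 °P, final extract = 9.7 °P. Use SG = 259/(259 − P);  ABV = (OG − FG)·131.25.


OG = 259/(259 − 20.6) = 1.0864
FG = 259/(259 − 9.7) = 1.0389
ABV = (1.0864 − 1.0389)·131.25

6.2344 % ABV


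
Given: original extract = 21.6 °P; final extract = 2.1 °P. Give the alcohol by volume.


SG = 259/(259 − P);  ABV = (OG − FG)·131.25
OG = 259/(259 − 21.6) = 1.0910
FG = 259/(259 − 2.1) = 1.0082
ABV = (1.0910 − 1.0082)·131.25

10.8690 % ABV


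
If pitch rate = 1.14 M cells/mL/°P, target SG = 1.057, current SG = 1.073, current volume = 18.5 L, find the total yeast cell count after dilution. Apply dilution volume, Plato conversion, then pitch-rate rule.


V_w = V·((SG_c−1)/(SG_t−1)−1);  °P = 259 − 259/SG_t;  cells = rate·(V+V_w)·°P
V_w = 18.5·((1.073−1)/(1.057−1)−1) = 5.1930
V_final = 18.5 + 5.1930 = 23.6930
°P = 259 − 259/1.057 = 13.9669
cells = 1.14·23.6930·13.9669

377.2456 billion cells


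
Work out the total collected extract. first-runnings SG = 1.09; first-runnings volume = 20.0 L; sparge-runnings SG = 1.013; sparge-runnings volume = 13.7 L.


total = Σ (SG_i − 1)·1000·V_i
first = (1.09 − 1)·1000·20.0 = 1800.0000
sparge = (1.013 − 1)·1000·13.7 = 178.1000
total = 1800.0000 + 178.1000

1978.1000 gravity·L


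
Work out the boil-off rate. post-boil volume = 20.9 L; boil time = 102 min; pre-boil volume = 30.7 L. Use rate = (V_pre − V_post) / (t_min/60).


rate = (30.7 − 20.9) / (102/60)

5.7647 L/hr


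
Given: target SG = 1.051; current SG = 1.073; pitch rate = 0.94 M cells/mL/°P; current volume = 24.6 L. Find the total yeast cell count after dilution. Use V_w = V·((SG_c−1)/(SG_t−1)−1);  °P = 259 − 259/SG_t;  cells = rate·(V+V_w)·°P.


V_w = 24.6·((1.073−1)/(1.051−1)−1) = 10.6118
V_final = 24.6 + 10.6118 = 35.2118
°P = 259 − 259/1.051 = 12.5680
cells = 0.94·35.2118·12.5680

415.9900 billion cells


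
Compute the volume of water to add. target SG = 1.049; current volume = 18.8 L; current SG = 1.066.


V_water = V·((SG_curr − 1)/(SG_target − 1) − 1)
V_water = 18.8·((1.066 − 1)/(1.049 − 1) − 1)

6.5224 L


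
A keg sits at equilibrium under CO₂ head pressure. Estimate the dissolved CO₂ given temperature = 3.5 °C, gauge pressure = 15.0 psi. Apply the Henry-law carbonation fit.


vols = (P + 14.695)·(0.01821 + 0.09011·e^(−0.04·T))
vols = (15.0 + 14.695)·(0.01821 + 0.09011·e^(−0.04·3.5))

2.8670 volumes


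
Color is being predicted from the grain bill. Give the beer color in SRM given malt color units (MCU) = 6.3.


SRM = 1.4922 · MCU^0.6859
SRM = 1.4922 · 6.3^0.6859

5.2734 SRM


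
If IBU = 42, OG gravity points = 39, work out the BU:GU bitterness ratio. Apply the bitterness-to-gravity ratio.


BU:GU = IBU / OG_points
BU:GU = 42 / 39

1.0769


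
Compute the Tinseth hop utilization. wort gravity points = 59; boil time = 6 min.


U = 1.65·0.000125^(GP/1000) · (1 − e^(−0.04·t))/4.15
bigness = 1.65·0.000125^(59/1000) = 0.9710
boil_factor = (1 − e^(−0.04·6))/4.15 = 0.0514
U = 0.9710 · 0.0514

0.0499


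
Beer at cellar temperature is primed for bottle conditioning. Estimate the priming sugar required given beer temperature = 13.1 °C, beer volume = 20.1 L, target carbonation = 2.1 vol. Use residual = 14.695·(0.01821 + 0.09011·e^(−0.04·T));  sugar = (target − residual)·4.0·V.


residual = 14.695·(0.01821 + 0.09011·e^(−0.04·13.1)) = 1.0517
sugar = (2.1 − 1.0517)·4.0·20.1

84.2835 g


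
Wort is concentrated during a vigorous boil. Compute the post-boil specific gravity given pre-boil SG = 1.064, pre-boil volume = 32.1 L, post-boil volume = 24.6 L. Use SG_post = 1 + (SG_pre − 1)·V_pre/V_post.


pts_pre = (1.064 − 1)·1000 = 64.0000
pts_post = 64.0000·32.1/24.6 = 83.5122
SG_post = 1 + 83.5122/1000

1.0835


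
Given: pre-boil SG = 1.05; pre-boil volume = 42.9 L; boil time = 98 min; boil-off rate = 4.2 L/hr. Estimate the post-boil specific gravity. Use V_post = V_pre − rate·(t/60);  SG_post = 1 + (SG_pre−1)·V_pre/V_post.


V_post = 42.9 − 4.2·(98/60) = 36.0400
SG_post = 1 + (1.05 − 1)·42.9/36.0400

1.0595


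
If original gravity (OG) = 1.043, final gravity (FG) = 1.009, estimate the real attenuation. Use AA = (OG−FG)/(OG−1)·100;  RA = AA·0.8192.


AA = (1.043 − 1.009)/(1.043 − 1)·100 = 79.0698
RA = 79.0698·0.8192

64.7740 %


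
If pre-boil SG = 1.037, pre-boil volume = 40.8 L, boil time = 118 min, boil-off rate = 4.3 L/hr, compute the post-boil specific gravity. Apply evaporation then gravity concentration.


V_post = V_pre − rate·(t/60);  SG_post = 1 + (SG_pre−1)·V_pre/V_post
V_post = 40.8 − 4.3·(118/60) = 32.3433
SG_post = 1 + (1.037 − 1)·40.8/32.3433

1.0467


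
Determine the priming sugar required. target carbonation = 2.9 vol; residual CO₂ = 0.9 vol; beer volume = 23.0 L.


sugar = (target − residual)·4.0·V
sugar = (2.9 − 0.9)·4.0·23.0

184.0000 g


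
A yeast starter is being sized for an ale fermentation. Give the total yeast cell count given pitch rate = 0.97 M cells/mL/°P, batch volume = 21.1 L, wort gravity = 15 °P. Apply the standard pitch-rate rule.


cells (billions) = rate · V_L · °P
cells = 0.97 · 21.1 · 15

307.0050 billion cells


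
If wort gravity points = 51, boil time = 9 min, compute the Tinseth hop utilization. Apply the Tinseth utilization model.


U = 1.65·0.000125^(GP/1000) · (1 − e^(−0.04·t))/4.15
bigness = 1.65·0.000125^(51/1000) = 1.0433
boil_factor = (1 − e^(−0.04·9))/4.15 = 0.0728
U = 1.0433 · 0.0728

0.0760


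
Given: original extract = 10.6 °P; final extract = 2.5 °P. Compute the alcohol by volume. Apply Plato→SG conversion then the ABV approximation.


SG = 259/(259 − P);  ABV = (OG − FG)·131.25
OG = 259/(259 − 10.6) = 1.0427
FG = 259/(259 − 2.5) = 1.0097
ABV = (1.0427 − 1.0097)·131.25

4.3216 % ABV


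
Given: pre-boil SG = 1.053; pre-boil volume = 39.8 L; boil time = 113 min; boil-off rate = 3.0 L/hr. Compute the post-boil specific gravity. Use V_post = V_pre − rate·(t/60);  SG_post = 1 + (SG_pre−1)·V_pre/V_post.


V_post = 39.8 − 3.0·(113/60) = 34.1500
SG_post = 1 + (1.053 − 1)·39.8/34.1500

1.0618


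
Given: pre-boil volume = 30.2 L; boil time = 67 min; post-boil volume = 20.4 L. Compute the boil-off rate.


rate = (V_pre − V_post) / (t_min/60)
rate = (30.2 − 20.4) / (67/60)

8.7761 L/hr


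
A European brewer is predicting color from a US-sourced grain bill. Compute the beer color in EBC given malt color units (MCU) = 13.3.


SRM = 1.4922·MCU^0.6859;  EBC = SRM·1.97
SRM = 1.4922·13.3^0.6859 = 8.8039
EBC = 8.8039·1.97

17.3438 EBC


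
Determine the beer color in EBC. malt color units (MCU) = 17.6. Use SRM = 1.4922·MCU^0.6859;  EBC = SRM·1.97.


SRM = 1.4922·17.6^0.6859 = 10.6690
EBC = 10.6690·1.97

21.0180 EBC


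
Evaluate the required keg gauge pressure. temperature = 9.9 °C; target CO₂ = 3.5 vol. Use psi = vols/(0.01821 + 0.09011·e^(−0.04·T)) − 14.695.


psi = 3.5/(0.01821 + 0.09011·e^(−0.04·9.9)) − 14.695

29.6905 psi


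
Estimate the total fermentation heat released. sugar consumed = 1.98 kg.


Q = m_sugar · 590 kJ/kg
Q = 1.98 · 590

1168.2000 kJ


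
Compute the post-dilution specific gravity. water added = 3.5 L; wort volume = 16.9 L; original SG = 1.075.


SG_new = 1 + (SG_old − 1)·V_old/(V_old + V_water)
pts = (1.075 − 1)·1000·16.9/(16.9 + 3.5) = 62.1324
SG_new = 1 + 62.1324/1000

1.0621


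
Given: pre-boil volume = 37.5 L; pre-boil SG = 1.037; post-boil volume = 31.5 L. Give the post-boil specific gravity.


SG_post = 1 + (SG_pre − 1)·V_pre/V_post
pts_pre = (1.037 − 1)·1000 = 37.0000
pts_post = 37.0000·37.5/31.5 = 44.0476
SG_post = 1 + 44.0476/1000

1.0440


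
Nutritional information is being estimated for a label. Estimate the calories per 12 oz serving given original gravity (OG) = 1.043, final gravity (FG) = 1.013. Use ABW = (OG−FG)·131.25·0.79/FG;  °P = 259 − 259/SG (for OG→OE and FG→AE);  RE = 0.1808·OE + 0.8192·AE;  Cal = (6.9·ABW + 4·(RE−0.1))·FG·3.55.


ABW = (1.043 − 1.013)·131.25·0.79/1.013 = 3.0707
OE = 259 − 259/1.043 = 10.6779 °P
AE = 259 − 259/1.013 = 3.3238 °P
RE = 0.1808·10.6779 + 0.8192·3.3238 = 4.6534 °P
Cal = (6.9·3.0707 + 4·(4.6534−0.1))·1.013·3.55

141.6937 kcal


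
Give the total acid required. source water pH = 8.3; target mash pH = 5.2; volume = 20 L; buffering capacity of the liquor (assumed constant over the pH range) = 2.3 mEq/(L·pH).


acid = buffering capacity · (pH_source − pH_target) · V
acid = 2.3 · (8.3 − 5.2) · 20

142.6000 mEq


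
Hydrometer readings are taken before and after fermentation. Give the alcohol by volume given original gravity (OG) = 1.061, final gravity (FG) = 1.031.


ABV = (OG − FG) · 131.25
ABV = (1.061 − 1.031) · 131.25

3.9375 % ABV


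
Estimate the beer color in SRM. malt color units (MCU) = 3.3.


SRM = 1.4922 · MCU^0.6859
SRM = 1.4922 · 3.3^0.6859

3.3844 SRM


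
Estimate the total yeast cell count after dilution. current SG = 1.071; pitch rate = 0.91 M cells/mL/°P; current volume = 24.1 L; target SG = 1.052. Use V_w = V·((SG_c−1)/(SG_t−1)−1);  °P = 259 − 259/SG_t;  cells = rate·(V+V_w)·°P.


V_w = 24.1·((1.071−1)/(1.052−1)−1) = 8.8058
V_final = 24.1 + 8.8058 = 32.9058
°P = 259 − 259/1.052 = 12.8023
cells = 0.91·32.9058·12.8023

383.3547 billion cells


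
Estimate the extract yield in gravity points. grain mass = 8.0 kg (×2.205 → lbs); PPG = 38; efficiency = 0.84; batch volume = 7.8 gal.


points = lbs × PPG × eff / vol
lbs = 8.0 × 2.205 = 17.6400
points = 17.6400 × 38 × 0.84 / 7.8

72.1883 points


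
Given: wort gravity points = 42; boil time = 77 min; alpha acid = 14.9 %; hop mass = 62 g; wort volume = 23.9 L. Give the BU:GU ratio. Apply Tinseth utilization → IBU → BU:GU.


U = 1.65·0.000125^(GP/1000)·(1−e^(−0.04t))/4.15;  IBU = (α/100)·m·U·1000/V;  BU:GU = IBU/GP
U = 1.65·0.000125^(42/1000)·(1−e^(−0.04·77))/4.15 = 0.2601
IBU = (14.9/100)·62·0.2601·1000/23.9 = 100.5201
BU:GU = 100.5201/42

2.3933


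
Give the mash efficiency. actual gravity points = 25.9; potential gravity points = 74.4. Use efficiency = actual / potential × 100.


efficiency = 25.9 / 74.4 × 100

34.8118 %


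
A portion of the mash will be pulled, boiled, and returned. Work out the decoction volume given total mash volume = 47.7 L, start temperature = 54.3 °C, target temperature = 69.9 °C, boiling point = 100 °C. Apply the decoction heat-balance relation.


V_dec = V_total·(T_target − T_start)/(T_boil − T_start)
V_dec = 47.7·(69.9 − 54.3)/(100 − 54.3)

16.2827 L


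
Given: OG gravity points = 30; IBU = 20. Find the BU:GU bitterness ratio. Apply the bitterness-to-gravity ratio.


BU:GU = IBU / OG_points
BU:GU = 20 / 30

0.6667


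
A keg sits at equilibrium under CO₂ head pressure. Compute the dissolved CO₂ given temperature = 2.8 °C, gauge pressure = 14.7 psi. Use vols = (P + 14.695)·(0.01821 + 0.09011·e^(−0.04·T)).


vols = (14.7 + 14.695)·(0.01821 + 0.09011·e^(−0.04·2.8))

2.9034 volumes


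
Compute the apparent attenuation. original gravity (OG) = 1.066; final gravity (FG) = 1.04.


AA = (OG − FG)/(OG − 1) · 100
AA = (1.066 − 1.04)/(1.066 − 1) · 100

39.3939 %


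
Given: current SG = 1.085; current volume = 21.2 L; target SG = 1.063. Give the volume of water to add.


V_water = V·((SG_curr − 1)/(SG_target − 1) − 1)
V_water = 21.2·((1.085 − 1)/(1.063 − 1) − 1)

7.4032 L


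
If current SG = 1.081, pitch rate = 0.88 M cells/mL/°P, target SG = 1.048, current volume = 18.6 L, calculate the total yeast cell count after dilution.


V_w = V·((SG_c−1)/(SG_t−1)−1);  °P = 259 − 259/SG_t;  cells = rate·(V+V_w)·°P
V_w = 18.6·((1.081−1)/(1.048−1)−1) = 12.7875
V_final = 18.6 + 12.7875 = 31.3875
°P = 259 − 259/1.048 = 11.8626
cells = 0.88·31.3875·11.8626

327.6567 billion cells


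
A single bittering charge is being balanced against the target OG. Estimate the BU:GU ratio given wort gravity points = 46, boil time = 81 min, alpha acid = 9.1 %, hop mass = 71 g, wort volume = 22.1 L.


U = 1.65·0.000125^(GP/1000)·(1−e^(−0.04t))/4.15;  IBU = (α/100)·m·U·1000/V;  BU:GU = IBU/GP
U = 1.65·0.000125^(46/1000)·(1−e^(−0.04·81))/4.15 = 0.2527
IBU = (9.1/100)·71·0.2527·1000/22.1 = 73.8670
BU:GU = 73.8670/46

1.6058
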